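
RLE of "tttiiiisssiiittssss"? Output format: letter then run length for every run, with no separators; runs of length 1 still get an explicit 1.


String: "tttiiiisssiiittssss"
Scanning for consecutive runs:
  't' x 3
  'i' x 4
  's' x 3
  'i' x 3
  't' x 2
  's' x 4
RLE = "t3i4s3i3t2s4"


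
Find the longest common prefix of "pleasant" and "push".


Word 1: "pleasant"
Word 2: "push"
Comparing from start:
  Pos 0: 'p' == 'p'
  Pos 1: 'l' != 'u' (stop)
LCP = "p" (length 1)


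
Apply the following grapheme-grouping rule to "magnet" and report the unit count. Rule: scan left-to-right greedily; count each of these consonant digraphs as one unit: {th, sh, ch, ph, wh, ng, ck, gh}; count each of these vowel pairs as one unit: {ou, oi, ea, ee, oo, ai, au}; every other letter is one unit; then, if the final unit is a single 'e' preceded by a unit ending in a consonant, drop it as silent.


Word: "magnet" (6 letters)
Left-to-right scan:
  (1) 'm' (letter)
  (2) 'a' (letter)
  (3) 'g' (letter)
  (4) 'n' (letter)
  (5) 'e' (letter)
  (6) 't' (letter)
Units from scan: 6
Sound units = 6 units


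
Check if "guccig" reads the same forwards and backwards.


Word: "guccig"
Reversed: "giccug"
Forward == Backward? guccig != giccug
Palindrome = No


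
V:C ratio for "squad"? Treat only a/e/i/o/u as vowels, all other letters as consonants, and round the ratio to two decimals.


Word: "squad"
Vowels (a,e,i,o,u): 2
Consonants: 3
Ratio = 2/3
= 0.67


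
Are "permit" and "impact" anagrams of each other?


Word 1: "permit" → sorted: eimprt
Word 2: "impact" → sorted: acimpt
Same letters? eimprt != acimpt
Anagram = No


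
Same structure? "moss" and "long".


Pattern of "moss": [0, 1, 2, 2]
Pattern of "long": [0, 1, 2, 3]
Patterns do not match
Same pattern = No


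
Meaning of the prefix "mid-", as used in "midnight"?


Prefix: mid-
Example: midnight = mid- + night
Meaning = middle


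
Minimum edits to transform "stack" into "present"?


Word 1: "stack" (length 5)
Word 2: "present" (length 7)
One optimal edit sequence (insert/delete/substitute each cost 1):
  1. insert 'p'  (+1)
  2. insert 'r'  (+1)
  3. substitute 's' -> 'e'  (+1)
  4. substitute 't' -> 's'  (+1)
  5. substitute 'a' -> 'e'  (+1)
  6. substitute 'c' -> 'n'  (+1)
  7. substitute 'k' -> 't'  (+1)
Total edit operations: 7
Edit distance = 7


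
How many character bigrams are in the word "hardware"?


Word: "hardware" (length 8)
Number of 2-grams = length - 2 + 1 = 8 - 2 + 1
= 7


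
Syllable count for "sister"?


Word: "sister"
Syllable breakdown: sis-ter
Counting: 2 parts
= 2 syllables


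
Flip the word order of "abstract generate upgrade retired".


Original: "abstract generate upgrade retired"
Words (1..n): abstract | generate | upgrade | retired
Reversed (n..1): retired | upgrade | generate | abstract
Result = "retired upgrade generate abstract"


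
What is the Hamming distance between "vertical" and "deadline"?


Comparing character by character (same length = 8):
  Pos 0: 'v' vs 'd' !=
  Pos 1: 'e' vs 'e' =
  Pos 2: 'r' vs 'a' !=
  Pos 3: 't' vs 'd' !=
  Pos 4: 'i' vs 'l' !=
  Pos 5: 'c' vs 'i' !=
  Pos 6: 'a' vs 'n' !=
  Pos 7: 'l' vs 'e' !=
Hamming distance = 7


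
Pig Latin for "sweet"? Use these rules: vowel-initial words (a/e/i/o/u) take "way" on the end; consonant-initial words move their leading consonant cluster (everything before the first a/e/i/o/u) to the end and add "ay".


Word: "sweet"
Starts with consonant(s) → move to end, add 'ay'
Consonant cluster: "sw"
Pig Latin = "eetsway"


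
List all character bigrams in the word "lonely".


Word: "lonely" (length 6)
Number of bigrams = 6 - 2 + 1 = 5
  Position 0: "lo"
  Position 1: "on"
  Position 2: "ne"
  Position 3: "el"
  Position 4: "ly"
Bigrams = "lo", "on", "ne", "el", "ly"


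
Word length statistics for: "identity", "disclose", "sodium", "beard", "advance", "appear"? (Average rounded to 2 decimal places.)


Lengths: "identity"=8, "disclose"=8, "sodium"=6, "beard"=5, "advance"=7, "appear"=6
Sum = 40, Count = 6
Average = 40/6 = 6.67
= avg=6.67, min=5, max=8


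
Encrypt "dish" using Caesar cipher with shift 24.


Word: "dish"
Shift: 24
Each letter → (letter + shift) mod 26:
  'd' (3) + 24 = 1 → 'b'
  'i' (8) + 24 = 6 → 'g'
  's' (18) + 24 = 16 → 'q'
  'h' (7) + 24 = 5 → 'f'
Result = "bgqf"


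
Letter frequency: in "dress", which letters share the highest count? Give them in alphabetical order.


Word: "dress"
Letter counts:
  'd': 1
  'e': 1
  'r': 1
  's': 2
Maximum count = 2
Most frequent = 's' (2 times each)


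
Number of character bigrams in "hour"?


Word: "hour" (length 4)
Number of 2-grams = length - 2 + 1 = 4 - 2 + 1
= 3


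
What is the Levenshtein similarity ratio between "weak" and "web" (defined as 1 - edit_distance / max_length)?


Word 1: "weak" (length 4)
Word 2: "web" (length 3)
One optimal edit sequence:
  1. keep 'w'
  2. keep 'e'
  3. delete 'a'  (+1)
  4. substitute 'k' -> 'b'  (+1)
Edit distance = 2
Max length = max(4, 3) = 4
Similarity = 1 - 2/4
= 0.5000


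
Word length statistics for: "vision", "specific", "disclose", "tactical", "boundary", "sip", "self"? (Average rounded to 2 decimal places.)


Lengths: "vision"=6, "specific"=8, "disclose"=8, "tactical"=8, "boundary"=8, "sip"=3, "self"=4
Sum = 45, Count = 7
Average = 45/7 = 6.43
= avg=6.43, min=3, max=8


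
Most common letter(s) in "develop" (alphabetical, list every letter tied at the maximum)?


Word: "develop"
Letter counts:
  'd': 1
  'e': 2
  'l': 1
  'o': 1
  'p': 1
  'v': 1
Maximum count = 2
Most frequent = 'e' (2 times each)


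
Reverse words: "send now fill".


Original: "send now fill"
Words (1..n): send | now | fill
Reversed (n..1): fill | now | send
Result = "fill now send"


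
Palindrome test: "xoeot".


Word: "xoeot"
Reversed: "toeox"
Forward == Backward? xoeot != toeox
Palindrome = No


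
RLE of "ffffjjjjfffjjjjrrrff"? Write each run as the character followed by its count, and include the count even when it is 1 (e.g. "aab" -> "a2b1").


String: "ffffjjjjfffjjjjrrrff"
Scanning for consecutive runs:
  'f' x 4
  'j' x 4
  'f' x 3
  'j' x 4
  'r' x 3
  'f' x 2
RLE = "f4j4f3j4r3f2"


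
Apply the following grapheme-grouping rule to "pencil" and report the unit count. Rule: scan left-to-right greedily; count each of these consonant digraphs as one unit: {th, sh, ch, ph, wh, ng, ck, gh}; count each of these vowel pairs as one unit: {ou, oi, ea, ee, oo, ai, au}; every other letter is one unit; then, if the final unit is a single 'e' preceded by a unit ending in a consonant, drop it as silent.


Word: "pencil" (6 letters)
Left-to-right scan:
  [1] 'p' (letter)
  [2] 'e' (letter)
  [3] 'n' (letter)
  [4] 'c' (letter)
  [5] 'i' (letter)
  [6] 'l' (letter)
Units from scan: 6
Sound units = 6 units


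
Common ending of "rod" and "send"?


Word 1: "rod"
Word 2: "send"
Comparing from end:
  Pos -1: 'd' == 'd'
  Pos -2: 'o' != 'n' (stop)
LCS = "d" (length 1)


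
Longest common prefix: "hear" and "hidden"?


Word 1: "hear"
Word 2: "hidden"
Comparing from start:
  Pos 0: 'h' == 'h'
  Pos 1: 'e' != 'i' (stop)
LCP = "h" (length 1)


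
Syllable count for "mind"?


Word: "mind"
Syllable breakdown: mind
Counting: 1 part
= 1 syllable


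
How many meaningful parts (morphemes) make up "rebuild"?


Word: "rebuild"
Morphemes: re- / build
Each morpheme carries meaning
= 2 morphemes


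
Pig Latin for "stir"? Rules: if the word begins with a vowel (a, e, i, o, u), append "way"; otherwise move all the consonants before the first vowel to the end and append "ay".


Word: "stir"
Starts with consonant(s) → move to end, add 'ay'
Consonant cluster: "st"
Pig Latin = "irstay"


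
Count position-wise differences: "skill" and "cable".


Comparing character by character (same length = 5):
  Pos 0: 's' vs 'c' !=
  Pos 1: 'k' vs 'a' !=
  Pos 2: 'i' vs 'b' !=
  Pos 3: 'l' vs 'l' =
  Pos 4: 'l' vs 'e' !=
Hamming distance = 4


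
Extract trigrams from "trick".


Word: "trick" (length 5)
Number of trigrams = 5 - 3 + 1 = 3
  Position 0: "tri"
  Position 1: "ric"
  Position 2: "ick"
Trigrams = "tri", "ric", "ick"


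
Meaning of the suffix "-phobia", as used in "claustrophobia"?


Suffix: -phobia
As in: claustrophobia -> claustro- + -phobia
Meaning = fear of


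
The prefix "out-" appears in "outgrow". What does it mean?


Prefix: out-
Example: outgrow (out- + grow)
Meaning = surpass


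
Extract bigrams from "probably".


Word: "probably" (length 8)
Number of bigrams = 8 - 2 + 1 = 7
  Position 0: "pr"
  Position 1: "ro"
  Position 2: "ob"
  Position 3: "ba"
  Position 4: "ab"
  Position 5: "bl"
  Position 6: "ly"
Bigrams = "pr", "ro", "ob", "ba", "ab", "bl", "ly"


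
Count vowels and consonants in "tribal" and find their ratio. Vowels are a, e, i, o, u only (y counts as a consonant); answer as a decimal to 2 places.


Word: "tribal"
Vowels (a,e,i,o,u): 2
Consonants: 4
Ratio = 2/4
= 0.50


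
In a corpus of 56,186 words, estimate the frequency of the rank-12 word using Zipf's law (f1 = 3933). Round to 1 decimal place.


Zipf's law: f(r) = f(1) / r
f(1) = 3933
f(12) = 3933 / 12
= 327.8 occurrences


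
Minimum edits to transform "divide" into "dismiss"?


Word 1: "divide" (length 6)
Word 2: "dismiss" (length 7)
One optimal edit sequence (insert/delete/substitute each cost 1):
  1. keep 'd'
  2. keep 'i'
  3. insert 's'  (+1)
  4. substitute 'v' -> 'm'  (+1)
  5. keep 'i'
  6. substitute 'd' -> 's'  (+1)
  7. substitute 'e' -> 's'  (+1)
Total edit operations: 4
Edit distance = 4


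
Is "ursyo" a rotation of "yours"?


Word: "yours", Candidate: "ursyo"
Method: check if candidate is substring of word+word
"yoursyours" contains "ursyo"? Yes
Is rotation = Yes


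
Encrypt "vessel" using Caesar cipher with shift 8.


Word: "vessel"
Shift: 8
Each letter → (letter + shift) mod 26:
  'v' (21) + 8 = 3 → 'd'
  'e' (4) + 8 = 12 → 'm'
  's' (18) + 8 = 0 → 'a'
  's' (18) + 8 = 0 → 'a'
  'e' (4) + 8 = 12 → 'm'
  'l' (11) + 8 = 19 → 't'
Result = "dmaamt"


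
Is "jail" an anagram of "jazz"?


Word 1: "jazz" → sorted: ajzz
Word 2: "jail" → sorted: aijl
Same letters? ajzz != aijl
Anagram = No


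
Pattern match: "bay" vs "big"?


Pattern of "bay": [0, 1, 2]
Pattern of "big": [0, 1, 2]
Patterns match
Same pattern = Yes


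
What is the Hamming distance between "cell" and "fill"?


Comparing character by character (same length = 4):
  Pos 0: 'c' vs 'f' !=
  Pos 1: 'e' vs 'i' !=
  Pos 2: 'l' vs 'l' =
  Pos 3: 'l' vs 'l' =
Hamming distance = 2


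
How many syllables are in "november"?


Word: "november"
Syllable breakdown: no | vem | ber
Counting: 3 parts
= 3 syllables


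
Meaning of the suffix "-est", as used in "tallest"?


Suffix: -est
Example: tallest (tall + -est)
Meaning = most


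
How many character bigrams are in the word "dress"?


Word: "dress" (length 5)
Number of 2-grams = length - 2 + 1 = 5 - 2 + 1
= 4


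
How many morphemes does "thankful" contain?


Word: "thankful"
Morphemes: thank / -ful
Each morpheme carries meaning
= 2 morphemes


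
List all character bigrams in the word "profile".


Word: "profile" (length 7)
Number of bigrams = 7 - 2 + 1 = 6
  Position 0: "pr"
  Position 1: "ro"
  Position 2: "of"
  Position 3: "fi"
  Position 4: "il"
  Position 5: "le"
Bigrams = "pr", "ro", "of", "fi", "il", "le"


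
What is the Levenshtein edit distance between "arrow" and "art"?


Word 1: "arrow" (length 5)
Word 2: "art" (length 3)
One optimal edit sequence (insert/delete/substitute each cost 1):
  1. keep 'a'
  2. delete 'r'  (+1)
  3. keep 'r'
  4. delete 'o'  (+1)
  5. substitute 'w' -> 't'  (+1)
Total edit operations: 3
Edit distance = 3


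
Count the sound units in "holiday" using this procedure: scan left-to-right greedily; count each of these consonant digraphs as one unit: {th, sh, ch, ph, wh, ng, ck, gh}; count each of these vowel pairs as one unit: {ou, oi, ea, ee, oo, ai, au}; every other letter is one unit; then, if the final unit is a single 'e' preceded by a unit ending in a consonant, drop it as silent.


Word: "holiday" (7 letters)
Left-to-right scan:
  1. 'h' (letter)
  2. 'o' (letter)
  3. 'l' (letter)
  4. 'i' (letter)
  5. 'd' (letter)
  6. 'a' (letter)
  7. 'y' (letter)
Units from scan: 7
Sound units = 7 units


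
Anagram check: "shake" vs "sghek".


Word 1: "shake" → sorted: aehks
Word 2: "sghek" → sorted: eghks
Same letters? aehks != eghks
Anagram = No


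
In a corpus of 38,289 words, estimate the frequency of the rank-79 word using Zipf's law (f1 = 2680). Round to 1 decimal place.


Zipf's law: f(r) = f(1) / r
f(1) = 2680
f(79) = 2680 / 79
= 33.9 occurrences


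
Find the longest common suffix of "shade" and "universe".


Word 1: "shade"
Word 2: "universe"
Comparing from end:
  Pos -1: 'e' == 'e'
  Pos -2: 'd' != 's' (stop)
LCS = "e" (length 1)


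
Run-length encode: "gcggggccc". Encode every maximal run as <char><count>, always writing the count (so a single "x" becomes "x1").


String: "gcggggccc"
Scanning for consecutive runs:
  'g' x 1
  'c' x 1
  'g' x 4
  'c' x 3
RLE = "g1c1g4c3"


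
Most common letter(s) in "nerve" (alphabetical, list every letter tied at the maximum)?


Word: "nerve"
Letter counts:
  'e': 2
  'n': 1
  'r': 1
  'v': 1
Maximum count = 2
Most frequent = 'e' (2 times each)


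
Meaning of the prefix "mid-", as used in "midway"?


Prefix: mid-
As in: midway -> mid- + way
Meaning = middle


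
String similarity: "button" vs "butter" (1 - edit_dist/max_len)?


Word 1: "button" (length 6)
Word 2: "butter" (length 6)
One optimal edit sequence:
  1. keep 'b'
  2. keep 'u'
  3. keep 't'
  4. keep 't'
  5. substitute 'o' -> 'e'  (+1)
  6. substitute 'n' -> 'r'  (+1)
Edit distance = 2
Max length = max(6, 6) = 6
Similarity = 1 - 2/6
= 0.6667


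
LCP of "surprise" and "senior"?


Word 1: "surprise"
Word 2: "senior"
Comparing from start:
  Pos 0: 's' == 's'
  Pos 1: 'u' != 'e' (stop)
LCP = "s" (length 1)


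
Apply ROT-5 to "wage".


Word: "wage"
Shift: 5
Each letter → (letter + shift) mod 26:
  'w' (22) + 5 = 1 → 'b'
  'a' (0) + 5 = 5 → 'f'
  'g' (6) + 5 = 11 → 'l'
  'e' (4) + 5 = 9 → 'j'
Result = "bflj"


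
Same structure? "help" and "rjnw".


Pattern of "help": [0, 1, 2, 3]
Pattern of "rjnw": [0, 1, 2, 3]
Patterns match
Same pattern = Yes


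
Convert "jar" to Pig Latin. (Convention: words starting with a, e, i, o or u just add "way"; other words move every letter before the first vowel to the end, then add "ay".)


Word: "jar"
Starts with consonant(s) → move to end, add 'ay'
Consonant cluster: "j"
Pig Latin = "arjay"


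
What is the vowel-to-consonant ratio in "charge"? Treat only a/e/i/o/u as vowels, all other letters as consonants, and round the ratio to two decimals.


Word: "charge"
Vowels (a,e,i,o,u): 2
Consonants: 4
Ratio = 2/4
= 0.50


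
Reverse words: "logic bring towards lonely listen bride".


Original: "logic bring towards lonely listen bride"
Words (1..n): logic | bring | towards | lonely | listen | bride
Reversed (n..1): bride | listen | lonely | towards | bring | logic
Result = "bride listen lonely towards bring logic"


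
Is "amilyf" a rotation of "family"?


Word: "family", Candidate: "amilyf"
Method: check if candidate is substring of word+word
"familyfamily" contains "amilyf"? Yes
Is rotation = Yes


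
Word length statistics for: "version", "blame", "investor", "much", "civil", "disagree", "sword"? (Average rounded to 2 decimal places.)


Lengths: "version"=7, "blame"=5, "investor"=8, "much"=4, "civil"=5, "disagree"=8, "sword"=5
Sum = 42, Count = 7
Average = 42/7 = 6.00
= avg=6.00, min=4, max=8


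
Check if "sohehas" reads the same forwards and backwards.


Word: "sohehas"
Reversed: "sahehos"
Forward == Backward? sohehas != sahehos
Palindrome = No


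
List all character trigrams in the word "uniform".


Word: "uniform" (length 7)
Number of trigrams = 7 - 3 + 1 = 5
  Position 0: "uni"
  Position 1: "nif"
  Position 2: "ifo"
  Position 3: "for"
  Position 4: "orm"
Trigrams = "uni", "nif", "ifo", "for", "orm"


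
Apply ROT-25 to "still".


Word: "still"
Shift: 25
Each letter → (letter + shift) mod 26:
  's' (18) + 25 = 17 → 'r'
  't' (19) + 25 = 18 → 's'
  'i' (8) + 25 = 7 → 'h'
  'l' (11) + 25 = 10 → 'k'
  'l' (11) + 25 = 10 → 'k'
Result = "rshkk"


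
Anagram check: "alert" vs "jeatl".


Word 1: "alert" → sorted: aelrt
Word 2: "jeatl" → sorted: aejlt
Same letters? aelrt != aejlt
Anagram = No


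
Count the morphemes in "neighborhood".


Word: "neighborhood"
Morphemes: neighbor | -hood
Each morpheme carries meaning
= 2 morphemes


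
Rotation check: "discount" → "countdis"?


Word: "discount", Candidate: "countdis"
Method: check if candidate is substring of word+word
"discountdiscount" contains "countdis"? Yes
Is rotation = Yes


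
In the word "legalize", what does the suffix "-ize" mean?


Suffix: -ize
Example: legalize (legal + -ize)
Meaning = to make


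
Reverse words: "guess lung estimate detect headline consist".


Original: "guess lung estimate detect headline consist"
Words (1..n): guess | lung | estimate | detect | headline | consist
Reversed (n..1): consist | headline | detect | estimate | lung | guess
Result = "consist headline detect estimate lung guess"


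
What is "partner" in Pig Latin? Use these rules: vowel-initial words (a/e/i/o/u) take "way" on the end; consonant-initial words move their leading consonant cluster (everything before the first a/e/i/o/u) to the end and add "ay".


Word: "partner"
Starts with consonant(s) → move to end, add 'ay'
Consonant cluster: "p"
Pig Latin = "artnerpay"


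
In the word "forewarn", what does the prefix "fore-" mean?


Prefix: fore-
Example: forewarn (fore- + warn)
Meaning = before


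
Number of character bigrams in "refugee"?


Word: "refugee" (length 7)
Number of 2-grams = length - 2 + 1 = 7 - 2 + 1
= 6


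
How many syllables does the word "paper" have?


Word: "paper"
Syllable breakdown: pa-per
Counting: 2 parts
= 2 syllables


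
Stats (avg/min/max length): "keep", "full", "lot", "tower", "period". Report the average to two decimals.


Lengths: "keep"=4, "full"=4, "lot"=3, "tower"=5, "period"=6
Sum = 22, Count = 5
Average = 22/5 = 4.40
= avg=4.40, min=3, max=6


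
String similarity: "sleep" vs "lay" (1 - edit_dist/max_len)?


Word 1: "sleep" (length 5)
Word 2: "lay" (length 3)
One optimal edit sequence:
  1. delete 's'  (+1)
  2. keep 'l'
  3. delete 'e'  (+1)
  4. substitute 'e' -> 'a'  (+1)
  5. substitute 'p' -> 'y'  (+1)
Edit distance = 4
Max length = max(5, 3) = 5
Similarity = 1 - 4/5
= 0.2000


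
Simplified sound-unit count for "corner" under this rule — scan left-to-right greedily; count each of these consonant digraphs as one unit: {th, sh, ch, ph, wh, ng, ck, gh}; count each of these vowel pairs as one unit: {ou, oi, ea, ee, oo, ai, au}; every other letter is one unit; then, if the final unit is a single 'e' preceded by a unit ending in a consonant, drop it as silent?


Word: "corner" (6 letters)
Left-to-right scan:
  (1) 'c' (letter)
  (2) 'o' (letter)
  (3) 'r' (letter)
  (4) 'n' (letter)
  (5) 'e' (letter)
  (6) 'r' (letter)
Units from scan: 6
Sound units = 6 units


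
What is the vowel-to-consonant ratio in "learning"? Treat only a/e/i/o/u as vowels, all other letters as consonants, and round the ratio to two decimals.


Word: "learning"
Vowels (a,e,i,o,u): 3
Consonants: 5
Ratio = 3/5
= 0.60


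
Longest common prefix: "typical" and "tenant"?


Word 1: "typical"
Word 2: "tenant"
Comparing from start:
  Pos 0: 't' == 't'
  Pos 1: 'y' != 'e' (stop)
LCP = "t" (length 1)


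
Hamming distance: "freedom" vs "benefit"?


Comparing character by character (same length = 7):
  Pos 0: 'f' vs 'b' !=
  Pos 1: 'r' vs 'e' !=
  Pos 2: 'e' vs 'n' !=
  Pos 3: 'e' vs 'e' =
  Pos 4: 'd' vs 'f' !=
  Pos 5: 'o' vs 'i' !=
  Pos 6: 'm' vs 't' !=
Hamming distance = 6


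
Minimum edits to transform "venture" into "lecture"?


Word 1: "venture" (length 7)
Word 2: "lecture" (length 7)
One optimal edit sequence (insert/delete/substitute each cost 1):
  1. substitute 'v' -> 'l'  (+1)
  2. keep 'e'
  3. substitute 'n' -> 'c'  (+1)
  4. keep 't'
  5. keep 'u'
  6. keep 'r'
  7. keep 'e'
Total edit operations: 2
Edit distance = 2


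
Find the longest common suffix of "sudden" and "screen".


Word 1: "sudden"
Word 2: "screen"
Comparing from end:
  Pos -1: 'n' == 'n'
  Pos -2: 'e' == 'e'
  Pos -3: 'd' != 'e' (stop)
LCS = "en" (length 2)


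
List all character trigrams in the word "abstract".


Word: "abstract" (length 8)
Number of trigrams = 8 - 3 + 1 = 6
  Position 0: "abs"
  Position 1: "bst"
  Position 2: "str"
  Position 3: "tra"
  Position 4: "rac"
  Position 5: "act"
Trigrams = "abs", "bst", "str", "tra", "rac", "act"


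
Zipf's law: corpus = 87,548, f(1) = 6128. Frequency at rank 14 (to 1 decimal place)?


Zipf's law: f(r) = f(1) / r
f(1) = 6128
f(14) = 6128 / 14
= 437.7 occurrences


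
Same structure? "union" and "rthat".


Pattern of "union": [0, 1, 2, 3, 1]
Pattern of "rthat": [0, 1, 2, 3, 1]
Patterns match
Same pattern = Yes


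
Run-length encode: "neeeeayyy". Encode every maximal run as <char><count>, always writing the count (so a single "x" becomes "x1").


String: "neeeeayyy"
Scanning for consecutive runs:
  'n' x 1
  'e' x 4
  'a' x 1
  'y' x 3
RLE = "n1e4a1y3"


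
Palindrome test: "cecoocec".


Word: "cecoocec"
Reversed: "cecoocec"
Forward == Backward? cecoocec == cecoocec
Palindrome = Yes


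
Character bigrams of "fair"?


Word: "fair" (length 4)
Number of bigrams = 4 - 2 + 1 = 3
  Position 0: "fa"
  Position 1: "ai"
  Position 2: "ir"
Bigrams = "fa", "ai", "ir"


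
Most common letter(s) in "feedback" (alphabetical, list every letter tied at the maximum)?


Word: "feedback"
Letter counts:
  'a': 1
  'b': 1
  'c': 1
  'd': 1
  'e': 2
  'f': 1
  'k': 1
Maximum count = 2
Most frequent = 'e' (2 times each)


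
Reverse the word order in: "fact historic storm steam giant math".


Original: "fact historic storm steam giant math"
Words (1..n): fact | historic | storm | steam | giant | math
Reversed (n..1): math | giant | steam | storm | historic | fact
Result = "math giant steam storm historic fact"


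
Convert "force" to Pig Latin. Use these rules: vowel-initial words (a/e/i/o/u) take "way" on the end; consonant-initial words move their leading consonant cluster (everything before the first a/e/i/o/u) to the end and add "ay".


Word: "force"
Starts with consonant(s) → move to end, add 'ay'
Consonant cluster: "f"
Pig Latin = "orcefay"


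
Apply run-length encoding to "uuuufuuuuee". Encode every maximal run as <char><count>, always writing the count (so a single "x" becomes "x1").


String: "uuuufuuuuee"
Scanning for consecutive runs:
  'u' x 4
  'f' x 1
  'u' x 4
  'e' x 2
RLE = "u4f1u4e2"


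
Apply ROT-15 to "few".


Word: "few"
Shift: 15
Each letter → (letter + shift) mod 26:
  'f' (5) + 15 = 20 → 'u'
  'e' (4) + 15 = 19 → 't'
  'w' (22) + 15 = 11 → 'l'
Result = "utl"


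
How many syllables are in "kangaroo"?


Word: "kangaroo"
Syllable breakdown: kan | ga | roo
Counting: 3 parts
= 3 syllables


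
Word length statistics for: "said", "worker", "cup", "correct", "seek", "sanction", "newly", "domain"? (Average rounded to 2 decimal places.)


Lengths: "said"=4, "worker"=6, "cup"=3, "correct"=7, "seek"=4, "sanction"=8, "newly"=5, "domain"=6
Sum = 43, Count = 8
Average = 43/8 = 5.38
= avg=5.38, min=3, max=8


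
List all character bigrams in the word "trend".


Word: "trend" (length 5)
Number of bigrams = 5 - 2 + 1 = 4
  Position 0: "tr"
  Position 1: "re"
  Position 2: "en"
  Position 3: "nd"
Bigrams = "tr", "re", "en", "nd"


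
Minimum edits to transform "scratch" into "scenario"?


Word 1: "scratch" (length 7)
Word 2: "scenario" (length 8)
One optimal edit sequence (insert/delete/substitute each cost 1):
  1. keep 's'
  2. keep 'c'
  3. insert 'e'  (+1)
  4. substitute 'r' -> 'n'  (+1)
  5. keep 'a'
  6. substitute 't' -> 'r'  (+1)
  7. substitute 'c' -> 'i'  (+1)
  8. substitute 'h' -> 'o'  (+1)
Total edit operations: 5
Edit distance = 5


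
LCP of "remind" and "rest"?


Word 1: "remind"
Word 2: "rest"
Comparing from start:
  Pos 0: 'r' == 'r'
  Pos 1: 'e' == 'e'
  Pos 2: 'm' != 's' (stop)
LCP = "re" (length 2)


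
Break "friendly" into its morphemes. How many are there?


Word: "friendly"
Morphemes: friend | -ly
Each morpheme carries meaning
= 2 morphemes


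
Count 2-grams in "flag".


Word: "flag" (length 4)
Number of 2-grams = length - 2 + 1 = 4 - 2 + 1
= 3


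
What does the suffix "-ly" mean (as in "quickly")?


Suffix: -ly
Example: quickly = quick + -ly
Meaning = in a manner


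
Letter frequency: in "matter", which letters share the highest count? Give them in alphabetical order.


Word: "matter"
Letter counts:
  'a': 1
  'e': 1
  'm': 1
  'r': 1
  't': 2
Maximum count = 2
Most frequent = 't' (2 times each)


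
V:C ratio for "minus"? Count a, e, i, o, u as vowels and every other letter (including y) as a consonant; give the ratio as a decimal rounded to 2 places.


Word: "minus"
Vowels (a,e,i,o,u): 2
Consonants: 3
Ratio = 2/3
= 0.67


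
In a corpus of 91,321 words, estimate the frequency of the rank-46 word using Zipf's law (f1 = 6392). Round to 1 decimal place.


Zipf's law: f(r) = f(1) / r
f(1) = 6392
f(46) = 6392 / 46
= 139.0 occurrences


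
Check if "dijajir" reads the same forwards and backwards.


Word: "dijajir"
Reversed: "rijajid"
Forward == Backward? dijajir != rijajid
Palindrome = No


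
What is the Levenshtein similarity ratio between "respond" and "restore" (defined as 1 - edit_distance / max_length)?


Word 1: "respond" (length 7)
Word 2: "restore" (length 7)
One optimal edit sequence:
  1. keep 'r'
  2. keep 'e'
  3. keep 's'
  4. substitute 'p' -> 't'  (+1)
  5. keep 'o'
  6. substitute 'n' -> 'r'  (+1)
  7. substitute 'd' -> 'e'  (+1)
Edit distance = 3
Max length = max(7, 7) = 7
Similarity = 1 - 3/7
= 0.5714


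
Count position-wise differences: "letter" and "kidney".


Comparing character by character (same length = 6):
  Pos 0: 'l' vs 'k' !=
  Pos 1: 'e' vs 'i' !=
  Pos 2: 't' vs 'd' !=
  Pos 3: 't' vs 'n' !=
  Pos 4: 'e' vs 'e' =
  Pos 5: 'r' vs 'y' !=
Hamming distance = 5


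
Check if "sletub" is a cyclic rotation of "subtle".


Word: "subtle", Candidate: "sletub"
Method: check if candidate is substring of word+word
"subtlesubtle" contains "sletub"? No
Is rotation = No


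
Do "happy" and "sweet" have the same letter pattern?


Pattern of "happy": [0, 1, 2, 2, 3]
Pattern of "sweet": [0, 1, 2, 2, 3]
Patterns match
Same pattern = Yes


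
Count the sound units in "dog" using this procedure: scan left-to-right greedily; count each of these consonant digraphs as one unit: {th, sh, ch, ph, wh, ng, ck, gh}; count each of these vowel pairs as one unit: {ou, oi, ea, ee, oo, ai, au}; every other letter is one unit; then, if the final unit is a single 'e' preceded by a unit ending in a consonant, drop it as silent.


Word: "dog" (3 letters)
Left-to-right scan:
  (1) 'd' (letter)
  (2) 'o' (letter)
  (3) 'g' (letter)
Units from scan: 3
Sound units = 3 units


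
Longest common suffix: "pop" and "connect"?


Word 1: "pop"
Word 2: "connect"
Comparing from end:
  Pos -1: 'p' != 't' (stop)
LCS = "" (length 0)


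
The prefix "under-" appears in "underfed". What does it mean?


Prefix: under-
Example: underfed = under- + fed
Meaning = insufficient


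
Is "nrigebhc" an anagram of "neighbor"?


Word 1: "neighbor" → sorted: beghinor
Word 2: "nrigebhc" → sorted: bceghinr
Same letters? beghinor != bceghinr
Anagram = No


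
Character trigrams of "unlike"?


Word: "unlike" (length 6)
Number of trigrams = 6 - 3 + 1 = 4
  Position 0: "unl"
  Position 1: "nli"
  Position 2: "lik"
  Position 3: "ike"
Trigrams = "unl", "nli", "lik", "ike"


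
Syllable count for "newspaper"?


Word: "newspaper"
Syllable breakdown: news-pa-per
Counting: 3 parts
= 3 syllables


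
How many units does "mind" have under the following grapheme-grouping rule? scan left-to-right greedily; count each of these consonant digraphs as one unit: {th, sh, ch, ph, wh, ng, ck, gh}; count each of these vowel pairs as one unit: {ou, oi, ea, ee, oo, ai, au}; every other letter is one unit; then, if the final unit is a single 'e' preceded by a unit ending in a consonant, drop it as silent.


Word: "mind" (4 letters)
Left-to-right scan:
  [1] 'm' (letter)
  [2] 'i' (letter)
  [3] 'n' (letter)
  [4] 'd' (letter)
Units from scan: 4
Sound units = 4 units


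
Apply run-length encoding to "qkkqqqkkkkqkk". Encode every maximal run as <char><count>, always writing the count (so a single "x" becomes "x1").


String: "qkkqqqkkkkqkk"
Scanning for consecutive runs:
  'q' x 1
  'k' x 2
  'q' x 3
  'k' x 4
  'q' x 1
  'k' x 2
RLE = "q1k2q3k4q1k2"


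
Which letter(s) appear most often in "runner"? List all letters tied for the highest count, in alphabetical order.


Word: "runner"
Letter counts:
  'e': 1
  'n': 2
  'r': 2
  'u': 1
Maximum count = 2
Most frequent = 'n', 'r' (2 times each)


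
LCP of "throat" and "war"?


Word 1: "throat"
Word 2: "war"
Comparing from start:
  Pos 0: 't' != 'w' (stop)
LCP = "" (length 0)


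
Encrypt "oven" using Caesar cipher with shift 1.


Word: "oven"
Shift: 1
Each letter → (letter + shift) mod 26:
  'o' (14) + 1 = 15 → 'p'
  'v' (21) + 1 = 22 → 'w'
  'e' (4) + 1 = 5 → 'f'
  'n' (13) + 1 = 14 → 'o'
Result = "pwfo"


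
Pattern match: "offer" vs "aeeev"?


Pattern of "offer": [0, 1, 1, 2, 3]
Pattern of "aeeev": [0, 1, 1, 1, 2]
Patterns do not match
Same pattern = No


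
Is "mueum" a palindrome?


Word: "mueum"
Reversed: "mueum"
Forward == Backward? mueum == mueum
Palindrome = Yes


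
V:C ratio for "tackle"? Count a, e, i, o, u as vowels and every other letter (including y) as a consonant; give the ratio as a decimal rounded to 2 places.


Word: "tackle"
Vowels (a,e,i,o,u): 2
Consonants: 4
Ratio = 2/4
= 0.50


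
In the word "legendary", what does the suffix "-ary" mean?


Suffix: -ary
As in: legendary -> legend + -ary
Meaning = relating to


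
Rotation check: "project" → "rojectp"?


Word: "project", Candidate: "rojectp"
Method: check if candidate is substring of word+word
"projectproject" contains "rojectp"? Yes
Is rotation = Yes


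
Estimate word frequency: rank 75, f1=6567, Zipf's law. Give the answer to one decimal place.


Zipf's law: f(r) = f(1) / r
f(1) = 6567
f(75) = 6567 / 75
= 87.6 occurrences


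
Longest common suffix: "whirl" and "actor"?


Word 1: "whirl"
Word 2: "actor"
Comparing from end:
  Pos -1: 'l' != 'r' (stop)
LCS = "" (length 0)


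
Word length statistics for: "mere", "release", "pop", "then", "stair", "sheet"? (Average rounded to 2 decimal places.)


Lengths: "mere"=4, "release"=7, "pop"=3, "then"=4, "stair"=5, "sheet"=5
Sum = 28, Count = 6
Average = 28/6 = 4.67
= avg=4.67, min=3, max=7


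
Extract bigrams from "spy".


Word: "spy" (length 3)
Number of bigrams = 3 - 2 + 1 = 2
  Position 0: "sp"
  Position 1: "py"
Bigrams = "sp", "py"


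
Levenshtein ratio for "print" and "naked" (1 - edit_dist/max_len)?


Word 1: "print" (length 5)
Word 2: "naked" (length 5)
One optimal edit sequence:
  1. substitute 'p' -> 'n'  (+1)
  2. substitute 'r' -> 'a'  (+1)
  3. substitute 'i' -> 'k'  (+1)
  4. substitute 'n' -> 'e'  (+1)
  5. substitute 't' -> 'd'  (+1)
Edit distance = 5
Max length = max(5, 5) = 5
Similarity = 1 - 5/5
= 0.0000


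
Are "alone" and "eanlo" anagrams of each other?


Word 1: "alone" → sorted: aelno
Word 2: "eanlo" → sorted: aelno
Same letters? aelno == aelno
Anagram = Yes


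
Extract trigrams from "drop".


Word: "drop" (length 4)
Number of trigrams = 4 - 3 + 1 = 2
  Position 0: "dro"
  Position 1: "rop"
Trigrams = "dro", "rop"


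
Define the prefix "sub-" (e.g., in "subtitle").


Prefix: sub-
Example: subtitle = sub- + title
Meaning = under / below


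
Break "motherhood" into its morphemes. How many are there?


Word: "motherhood"
Morphemes: mother + -hood
Each morpheme carries meaning
= 2 morphemes


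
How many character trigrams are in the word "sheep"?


Word: "sheep" (length 5)
Number of 3-grams = length - 3 + 1 = 5 - 3 + 1
= 3


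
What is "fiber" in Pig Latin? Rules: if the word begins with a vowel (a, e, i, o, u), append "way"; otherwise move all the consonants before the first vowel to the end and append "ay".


Word: "fiber"
Starts with consonant(s) → move to end, add 'ay'
Consonant cluster: "f"
Pig Latin = "iberfay"


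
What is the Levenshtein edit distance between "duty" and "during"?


Word 1: "duty" (length 4)
Word 2: "during" (length 6)
One optimal edit sequence (insert/delete/substitute each cost 1):
  1. keep 'd'
  2. keep 'u'
  3. insert 'r'  (+1)
  4. insert 'i'  (+1)
  5. substitute 't' -> 'n'  (+1)
  6. substitute 'y' -> 'g'  (+1)
Total edit operations: 4
Edit distance = 4


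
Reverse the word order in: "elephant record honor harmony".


Original: "elephant record honor harmony"
Words (1..n): elephant | record | honor | harmony
Reversed (n..1): harmony | honor | record | elephant
Result = "harmony honor record elephant"


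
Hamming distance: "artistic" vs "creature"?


Comparing character by character (same length = 8):
  Pos 0: 'a' vs 'c' !=
  Pos 1: 'r' vs 'r' =
  Pos 2: 't' vs 'e' !=
  Pos 3: 'i' vs 'a' !=
  Pos 4: 's' vs 't' !=
  Pos 5: 't' vs 'u' !=
  Pos 6: 'i' vs 'r' !=
  Pos 7: 'c' vs 'e' !=
Hamming distance = 7


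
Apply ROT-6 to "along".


Word: "along"
Shift: 6
Each letter → (letter + shift) mod 26:
  'a' (0) + 6 = 6 → 'g'
  'l' (11) + 6 = 17 → 'r'
  'o' (14) + 6 = 20 → 'u'
  'n' (13) + 6 = 19 → 't'
  'g' (6) + 6 = 12 → 'm'
Result = "grutm"


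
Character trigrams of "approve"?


Word: "approve" (length 7)
Number of trigrams = 7 - 3 + 1 = 5
  Position 0: "app"
  Position 1: "ppr"
  Position 2: "pro"
  Position 3: "rov"
  Position 4: "ove"
Trigrams = "app", "ppr", "pro", "rov", "ove"


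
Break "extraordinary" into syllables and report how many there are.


Word: "extraordinary"
Syllable breakdown: ex · traor · di · nar · y
Counting: 5 parts
= 5 syllables


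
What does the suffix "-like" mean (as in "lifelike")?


Suffix: -like
Example: lifelike = life + -like
Meaning = resembling


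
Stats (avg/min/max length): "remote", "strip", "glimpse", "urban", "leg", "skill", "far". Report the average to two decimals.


Lengths: "remote"=6, "strip"=5, "glimpse"=7, "urban"=5, "leg"=3, "skill"=5, "far"=3
Sum = 34, Count = 7
Average = 34/7 = 4.86
= avg=4.86, min=3, max=7


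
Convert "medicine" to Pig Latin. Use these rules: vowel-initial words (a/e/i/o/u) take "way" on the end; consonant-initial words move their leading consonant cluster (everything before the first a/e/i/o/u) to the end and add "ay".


Word: "medicine"
Starts with consonant(s) → move to end, add 'ay'
Consonant cluster: "m"
Pig Latin = "edicinemay"


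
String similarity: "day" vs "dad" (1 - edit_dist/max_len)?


Word 1: "day" (length 3)
Word 2: "dad" (length 3)
One optimal edit sequence:
  1. keep 'd'
  2. keep 'a'
  3. substitute 'y' -> 'd'  (+1)
Edit distance = 1
Max length = max(3, 3) = 3
Similarity = 1 - 1/3
= 0.6667


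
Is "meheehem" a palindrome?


Word: "meheehem"
Reversed: "meheehem"
Forward == Backward? meheehem == meheehem
Palindrome = Yes


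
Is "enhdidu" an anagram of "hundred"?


Word 1: "hundred" → sorted: ddehnru
Word 2: "enhdidu" → sorted: ddehinu
Same letters? ddehnru != ddehinu
Anagram = No


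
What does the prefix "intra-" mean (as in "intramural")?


Prefix: intra-
As in: intramural -> intra- + mural
Meaning = within


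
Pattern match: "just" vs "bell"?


Pattern of "just": [0, 1, 2, 3]
Pattern of "bell": [0, 1, 2, 2]
Patterns do not match
Same pattern = No


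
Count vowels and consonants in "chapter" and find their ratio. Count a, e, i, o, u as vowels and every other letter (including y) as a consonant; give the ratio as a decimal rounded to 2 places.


Word: "chapter"
Vowels (a,e,i,o,u): 2
Consonants: 5
Ratio = 2/5
= 0.40


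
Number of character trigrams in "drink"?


Word: "drink" (length 5)
Number of 3-grams = length - 3 + 1 = 5 - 3 + 1
= 3


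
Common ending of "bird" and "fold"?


Word 1: "bird"
Word 2: "fold"
Comparing from end:
  Pos -1: 'd' == 'd'
  Pos -2: 'r' != 'l' (stop)
LCS = "d" (length 1)


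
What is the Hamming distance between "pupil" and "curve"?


Comparing character by character (same length = 5):
  Pos 0: 'p' vs 'c' !=
  Pos 1: 'u' vs 'u' =
  Pos 2: 'p' vs 'r' !=
  Pos 3: 'i' vs 'v' !=
  Pos 4: 'l' vs 'e' !=
Hamming distance = 4


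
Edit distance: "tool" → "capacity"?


Word 1: "tool" (length 4)
Word 2: "capacity" (length 8)
One optimal edit sequence (insert/delete/substitute each cost 1):
  1. insert 'c'  (+1)
  2. insert 'a'  (+1)
  3. insert 'p'  (+1)
  4. insert 'a'  (+1)
  5. substitute 't' -> 'c'  (+1)
  6. substitute 'o' -> 'i'  (+1)
  7. substitute 'o' -> 't'  (+1)
  8. substitute 'l' -> 'y'  (+1)
Total edit operations: 8
Edit distance = 8


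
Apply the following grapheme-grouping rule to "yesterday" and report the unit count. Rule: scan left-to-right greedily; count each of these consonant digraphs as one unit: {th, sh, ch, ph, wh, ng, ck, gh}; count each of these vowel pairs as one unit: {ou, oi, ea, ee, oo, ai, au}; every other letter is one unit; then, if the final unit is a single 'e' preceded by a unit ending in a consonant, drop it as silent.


Word: "yesterday" (9 letters)
Left-to-right scan:
  1. 'y' (letter)
  2. 'e' (letter)
  3. 's' (letter)
  4. 't' (letter)
  5. 'e' (letter)
  6. 'r' (letter)
  7. 'd' (letter)
  8. 'a' (letter)
  9. 'y' (letter)
Units from scan: 9
Sound units = 9 units


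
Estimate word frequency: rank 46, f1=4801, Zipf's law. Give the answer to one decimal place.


Zipf's law: f(r) = f(1) / r
f(1) = 4801
f(46) = 4801 / 46
= 104.4 occurrences


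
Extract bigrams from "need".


Word: "need" (length 4)
Number of bigrams = 4 - 2 + 1 = 3
  Position 0: "ne"
  Position 1: "ee"
  Position 2: "ed"
Bigrams = "ne", "ee", "ed"


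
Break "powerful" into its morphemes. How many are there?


Word: "powerful"
Morphemes: power / -ful
Each morpheme carries meaning
= 2 morphemes


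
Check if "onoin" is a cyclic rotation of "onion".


Word: "onion", Candidate: "onoin"
Method: check if candidate is substring of word+word
"oniononion" contains "onoin"? No
Is rotation = No


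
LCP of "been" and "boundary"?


Word 1: "been"
Word 2: "boundary"
Comparing from start:
  Pos 0: 'b' == 'b'
  Pos 1: 'e' != 'o' (stop)
LCP = "b" (length 1)


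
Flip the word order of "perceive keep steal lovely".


Original: "perceive keep steal lovely"
Words (1..n): perceive | keep | steal | lovely
Reversed (n..1): lovely | steal | keep | perceive
Result = "lovely steal keep perceive"


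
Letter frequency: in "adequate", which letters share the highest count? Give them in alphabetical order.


Word: "adequate"
Letter counts:
  'a': 2
  'd': 1
  'e': 2
  'q': 1
  't': 1
  'u': 1
Maximum count = 2
Most frequent = 'a', 'e' (2 times each)


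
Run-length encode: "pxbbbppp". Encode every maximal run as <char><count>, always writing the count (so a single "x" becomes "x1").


String: "pxbbbppp"
Scanning for consecutive runs:
  'p' x 1
  'x' x 1
  'b' x 3
  'p' x 3
RLE = "p1x1b3p3"
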